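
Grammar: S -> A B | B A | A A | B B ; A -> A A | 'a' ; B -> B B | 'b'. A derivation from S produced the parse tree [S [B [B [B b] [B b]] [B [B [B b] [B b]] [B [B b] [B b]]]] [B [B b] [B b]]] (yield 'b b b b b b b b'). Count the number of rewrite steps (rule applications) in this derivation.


Every bracketed nonterminal node [X ...] in the tree is produced by exactly one rule application.
Reading the tree off as a leftmost derivation:
  Step 1: S  =>  B B   (applied S -> B B)
  Step 2: B B  =>  B B B   (applied B -> B B)
  Step 3: B B B  =>  B B B B   (applied B -> B B)
  Step 4: B B B B  =>  b B B B   (applied B -> b)
  Step 5: b B B B  =>  b b B B   (applied B -> b)
  Step 6: b b B B  =>  b b B B B   (applied B -> B B)
  Step 7: b b B B B  =>  b b B B B B   (applied B -> B B)
  Step 8: b b B B B B  =>  b b b B B B   (applied B -> b)
  Step 9: b b b B B B  =>  b b b b B B   (applied B -> b)
  Step 10: b b b b B B  =>  b b b b B B B   (applied B -> B B)
  Step 11: b b b b B B B  =>  b b b b b B B   (applied B -> b)
  Step 12: b b b b b B B  =>  b b b b b b B   (applied B -> b)
  Step 13: b b b b b b B  =>  b b b b b b B B   (applied B -> B B)
  Step 14: b b b b b b B B  =>  b b b b b b b B   (applied B -> b)
  Step 15: b b b b b b b B  =>  b b b b b b b b   (applied B -> b)
Final yield: b b b b b b b b
Total rewrite steps: 15

15


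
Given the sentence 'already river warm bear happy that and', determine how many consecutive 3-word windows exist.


Word trigrams from [7] words:
  Trigram 1: (already river warm)
  Trigram 2: (river warm bear)
  Trigram 3: (warm bear happy)
  Trigram 4: (bear happy that)
  Trigram 5: (happy that and)
Total word trigrams: 7 - 2 = 5

5


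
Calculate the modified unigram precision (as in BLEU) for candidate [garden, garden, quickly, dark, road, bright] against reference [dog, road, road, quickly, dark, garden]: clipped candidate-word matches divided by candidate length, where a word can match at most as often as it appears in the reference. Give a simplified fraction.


Reference word counts: {'dark': 1, 'dog': 1, 'garden': 1, 'quickly': 1, 'road': 2}
Checking each candidate word (with clipping):
  'garden' -> in reference (ref count 1, used 1/1) -> match (matches: 1)
  'garden' -> ref count 1 already used up (1/1) -> clipped, no match (matches: 1)
  'quickly' -> in reference (ref count 1, used 1/1) -> match (matches: 2)
  'dark' -> in reference (ref count 1, used 1/1) -> match (matches: 3)
  'road' -> in reference (ref count 2, used 1/2) -> match (matches: 4)
  'bright' -> not in reference -> no match (matches: 4)
Clipped matches: 4, Candidate length: 6
Precision = 4/6 = 2/3

2/3


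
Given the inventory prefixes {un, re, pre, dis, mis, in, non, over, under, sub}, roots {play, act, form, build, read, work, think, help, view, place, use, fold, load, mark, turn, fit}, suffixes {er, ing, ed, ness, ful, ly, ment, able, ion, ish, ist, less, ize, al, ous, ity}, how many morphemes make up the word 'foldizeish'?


Segmenting 'foldizeish' against the inventory:
  'fold' -> root (morpheme 1)
  'ize' -> suffix (morpheme 2)
  'ish' -> suffix (morpheme 3)
Total morphemes: 3

3


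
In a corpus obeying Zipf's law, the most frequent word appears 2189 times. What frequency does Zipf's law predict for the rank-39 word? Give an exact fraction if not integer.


Zipf's law: freq(rank) = f1 / rank
f1 = 2189, rank = 39
freq = 2189 / 39
GCD(2189, 39) = 1
Simplified: 2189/39

2189/39


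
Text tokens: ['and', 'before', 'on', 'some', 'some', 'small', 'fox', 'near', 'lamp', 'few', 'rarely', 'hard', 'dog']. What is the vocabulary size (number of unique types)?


Listing all tokens and tracking unique types:
  Token 1: 'and' -> NEW (unique so far: 1)
  Token 2: 'before' -> NEW (unique so far: 2)
  Token 3: 'on' -> NEW (unique so far: 3)
  Token 4: 'some' -> NEW (unique so far: 4)
  Token 5: 'some' -> duplicate (unique so far: 4)
  Token 6: 'small' -> NEW (unique so far: 5)
  Token 7: 'fox' -> NEW (unique so far: 6)
  Token 8: 'near' -> NEW (unique so far: 7)
  Token 9: 'lamp' -> NEW (unique so far: 8)
  Token 10: 'few' -> NEW (unique so far: 9)
  Token 11: 'rarely' -> NEW (unique so far: 10)
  Token 12: 'hard' -> NEW (unique so far: 11)
  Token 13: 'dog' -> NEW (unique so far: 12)
Unique types: ('and', 'before', 'dog', 'few', 'fox', 'hard', 'lamp', 'near', 'on', 'rarely', 'small', 'some')
Vocabulary size: 12

12


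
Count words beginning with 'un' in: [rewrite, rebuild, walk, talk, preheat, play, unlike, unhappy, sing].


Checking each word for prefix 'un':
  'rewrite' -> no (count: 0)
  'rebuild' -> no (count: 0)
  'walk' -> no (count: 0)
  'talk' -> no (count: 0)
  'preheat' -> no (count: 0)
  'play' -> no (count: 0)
  'unlike' -> YES, starts with 'un' (count: 1)
  'unhappy' -> YES, starts with 'un' (count: 2)
  'sing' -> no (count: 2)
Total with prefix 'un': 2

2


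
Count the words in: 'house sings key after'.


Counting words by splitting on spaces:
  Word 1: 'house'
  Word 2: 'sings'
  Word 3: 'key'
  Word 4: 'after'
Total words: 4

4


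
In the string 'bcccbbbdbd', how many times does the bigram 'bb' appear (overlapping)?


Scanning 'bcccbbbdbd' for bigram 'bb':
  Position 0: 'bc' -> no
  Position 1: 'cc' -> no
  Position 2: 'cc' -> no
  Position 3: 'cb' -> no
  Position 4: 'bb' -> MATCH
  Position 5: 'bb' -> MATCH
  Position 6: 'bd' -> no
  Position 7: 'db' -> no
  Position 8: 'bd' -> no
Total matches: 2

2


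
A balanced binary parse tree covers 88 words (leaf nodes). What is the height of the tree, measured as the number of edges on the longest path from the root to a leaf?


In a balanced binary tree with n leaves the deepest leaf is ceil(log2(n)) edges below the root.
log2(88) = 6.4594
ceil(6.4594) = 7
height (edges) = 7

7


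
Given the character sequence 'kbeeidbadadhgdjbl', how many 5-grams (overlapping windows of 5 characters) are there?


String 'kbeeidbadadhgdjbl' has length L = 17.
Number of overlapping n-grams = L - n + 1
Substituting: 17 - 5 + 1 = 13

13


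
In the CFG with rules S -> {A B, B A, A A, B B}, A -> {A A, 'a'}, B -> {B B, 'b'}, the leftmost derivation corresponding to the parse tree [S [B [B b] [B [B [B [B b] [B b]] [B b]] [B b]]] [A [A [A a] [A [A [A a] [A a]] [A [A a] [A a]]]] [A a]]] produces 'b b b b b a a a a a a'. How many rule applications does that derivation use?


Every bracketed nonterminal node [X ...] in the tree is produced by exactly one rule application.
Reading the tree off as a leftmost derivation:
  Step 1: S  =>  B A   (applied S -> B A)
  Step 2: B A  =>  B B A   (applied B -> B B)
  Step 3: B B A  =>  b B A   (applied B -> b)
  Step 4: b B A  =>  b B B A   (applied B -> B B)
  Step 5: b B B A  =>  b B B B A   (applied B -> B B)
  Step 6: b B B B A  =>  b B B B B A   (applied B -> B B)
  Step 7: b B B B B A  =>  b b B B B A   (applied B -> b)
  Step 8: b b B B B A  =>  b b b B B A   (applied B -> b)
  Step 9: b b b B B A  =>  b b b b B A   (applied B -> b)
  Step 10: b b b b B A  =>  b b b b b A   (applied B -> b)
  Step 11: b b b b b A  =>  b b b b b A A   (applied A -> A A)
  Step 12: b b b b b A A  =>  b b b b b A A A   (applied A -> A A)
  Step 13: b b b b b A A A  =>  b b b b b a A A   (applied A -> a)
  Step 14: b b b b b a A A  =>  b b b b b a A A A   (applied A -> A A)
  Step 15: b b b b b a A A A  =>  b b b b b a A A A A   (applied A -> A A)
  Step 16: b b b b b a A A A A  =>  b b b b b a a A A A   (applied A -> a)
  Step 17: b b b b b a a A A A  =>  b b b b b a a a A A   (applied A -> a)
  Step 18: b b b b b a a a A A  =>  b b b b b a a a A A A   (applied A -> A A)
  Step 19: b b b b b a a a A A A  =>  b b b b b a a a a A A   (applied A -> a)
  Step 20: b b b b b a a a a A A  =>  b b b b b a a a a a A   (applied A -> a)
  Step 21: b b b b b a a a a a A  =>  b b b b b a a a a a a   (applied A -> a)
Final yield: b b b b b a a a a a a
Total rewrite steps: 21

21


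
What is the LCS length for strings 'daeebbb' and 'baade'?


DP table for LCS of 'daeebbb' and 'baade':
       b  a  a  d  e
    0  0  0  0  0  0
  d 0  0  0  0  1  1
  a 0  0  1  1  1  1
  e 0  0  1  1  1  2
  e 0  0  1  1  1  2
  b 0  1  1  1  1  2
  b 0  1  1  1  1  2
  b 0  1  1  1  1  2
LCS: 'de'
LCS length = 2

2


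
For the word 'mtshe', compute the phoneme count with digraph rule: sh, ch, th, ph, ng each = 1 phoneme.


Parsing 'mtshe' greedily, digraphs first:
  'm' -> consonant phoneme (phonemes so far: 1)
  't' -> consonant phoneme (phonemes so far: 2)
  'sh' -> digraph (1 consonant phoneme) (phonemes so far: 3)
  'e' -> vowel phoneme (phonemes so far: 4)
Total phonemes: 4

4


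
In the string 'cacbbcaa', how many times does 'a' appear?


Scanning 'cacbbcaa' for 'a':
  Position 1: 'a' -> MATCH (count: 1)
  Position 6: 'a' -> MATCH (count: 2)
  Position 7: 'a' -> MATCH (count: 3)
Total occurrences of 'a': 3

3


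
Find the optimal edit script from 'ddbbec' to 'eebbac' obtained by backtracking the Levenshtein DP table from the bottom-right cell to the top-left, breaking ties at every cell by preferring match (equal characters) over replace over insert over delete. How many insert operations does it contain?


Edit distance = 3. Backtracking from cell (6, 6) with preference match > replace > insert > delete,
then listing the resulting alignment 'ddbbec' -> 'eebbac' left to right:
  Step 1: replace d->e
  Step 2: replace d->e
  Step 3: keep 'b'
  Step 4: keep 'b'
  Step 5: replace e->a
  Step 6: keep 'c'
Total insertions: 0

0


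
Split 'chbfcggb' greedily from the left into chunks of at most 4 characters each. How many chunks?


'chbfcggb' has 8 characters.
Chunking with max size 4:
  Chunk 1: 'chbf' (positions 0-3)
  Chunk 2: 'cggb' (positions 4-7)
Total chunks: ceil(8 / 4) = 2

2


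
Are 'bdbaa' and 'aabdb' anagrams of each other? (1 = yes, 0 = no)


Sort characters of 'bdbaa': 'aabbd'
Sort characters of 'aabdb': 'aabbd'
Sorted forms match -> they ARE anagrams
Result: 1

1


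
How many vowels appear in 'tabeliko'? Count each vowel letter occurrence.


Scanning each character of 'tabeliko':
  Position 1: 't' -> consonant (running count: 0)
  Position 2: 'a' -> vowel (running count: 1)
  Position 3: 'b' -> consonant (running count: 1)
  Position 4: 'e' -> vowel (running count: 2)
  Position 5: 'l' -> consonant (running count: 2)
  Position 6: 'i' -> vowel (running count: 3)
  Position 7: 'k' -> consonant (running count: 3)
  Position 8: 'o' -> vowel (running count: 4)
Total vowels: 4

4


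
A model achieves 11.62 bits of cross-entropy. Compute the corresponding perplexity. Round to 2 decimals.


Perplexity formula: PP = 2^H
H = 11.62
PP = 2^11.62
Decompose: 2^11.62 = 2^11 * 2^0.62
2^11 = 2048, 2^0.62 ~ 1.5368752
PP ~ 2048 * 1.5368752 = 3147.5204096
Rounded to 2 decimals: 3147.52

3147.52


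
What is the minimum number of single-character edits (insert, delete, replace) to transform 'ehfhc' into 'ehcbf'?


Building DP table for s1='ehfhc' (len 5) and s2='ehcbf' (len 5):
       e  h  c  b  f
    0  1  2  3  4  5
  e 1  0  1  2  3  4
  h 2  1  0  1  2  3
  f 3  2  1  1  2  2
  h 4  3  2  2  2  3
  c 5  4  3  2  3  3
Edit distance = dp[5][5] = 3

3


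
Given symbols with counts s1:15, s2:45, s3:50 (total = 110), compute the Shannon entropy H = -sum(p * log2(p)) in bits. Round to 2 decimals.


Computing entropy H = -sum(p_i * log2(p_i)):
  s1: p = 15/110 = 0.1364, -p*log2(p) = 0.3920
  s2: p = 45/110 = 0.4091, -p*log2(p) = 0.5275
  s3: p = 50/110 = 0.4545, -p*log2(p) = 0.5170
H = sum of terms = 1.4365
Rounded to 2 decimals: 1.44

1.44


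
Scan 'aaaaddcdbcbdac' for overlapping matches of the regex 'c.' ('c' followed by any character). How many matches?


Pattern: c. means 'c' followed by any character.
Scanning 'aaaaddcdbcbdac' position-by-position:
  Pos 0: window 'aa' -> no
  Pos 1: window 'aa' -> no
  Pos 2: window 'aa' -> no
  Pos 3: window 'ad' -> no
  Pos 4: window 'dd' -> no
  Pos 5: window 'dc' -> no
  Pos 6: window 'cd' -> MATCH
  Pos 7: window 'db' -> no
  Pos 8: window 'bc' -> no
  Pos 9: window 'cb' -> MATCH
  Pos 10: window 'bd' -> no
  Pos 11: window 'da' -> no
  Pos 12: window 'ac' -> no
  Pos 13: window 'c' -> no
Total matches: 2

2


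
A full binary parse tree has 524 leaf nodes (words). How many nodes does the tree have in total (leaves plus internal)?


Leaf nodes (terminals): 524
Internal nodes = n - 1 = 524 - 1 = 523
Total = leaves + internal = 524 + 523 = 1047

1047


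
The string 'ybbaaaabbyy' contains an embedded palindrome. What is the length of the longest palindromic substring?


Scanning 'ybbaaaabbyy' for palindromic substrings.
Substring at positions 0-9: 'ybbaaaabby'.
Check: reverse('ybbaaaabby') = 'ybbaaaabby' -> palindrome confirmed.
Neighbouring characters ('-' / 'y') break symmetry, so it cannot extend further.
No longer palindromic substring exists; longest length = 10

10


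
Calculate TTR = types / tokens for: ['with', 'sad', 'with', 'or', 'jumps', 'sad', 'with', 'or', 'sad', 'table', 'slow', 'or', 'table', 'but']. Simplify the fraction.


Tokens: 14
Unique types: ('but', 'jumps', 'or', 'sad', 'slow', 'table', 'with') = 7
TTR = 7/14
Simplify: divide both by 7 -> 1/2
TTR = 1/2

1/2


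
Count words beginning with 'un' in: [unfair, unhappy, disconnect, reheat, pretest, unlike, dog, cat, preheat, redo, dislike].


Checking each word for prefix 'un':
  'unfair' -> YES, starts with 'un' (count: 1)
  'unhappy' -> YES, starts with 'un' (count: 2)
  'disconnect' -> no (count: 2)
  'reheat' -> no (count: 2)
  'pretest' -> no (count: 2)
  'unlike' -> YES, starts with 'un' (count: 3)
  'dog' -> no (count: 3)
  'cat' -> no (count: 3)
  'preheat' -> no (count: 3)
  'redo' -> no (count: 3)
  'dislike' -> no (count: 3)
Total with prefix 'un': 3

3


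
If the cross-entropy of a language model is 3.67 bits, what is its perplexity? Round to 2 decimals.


Perplexity formula: PP = 2^H
H = 3.67
PP = 2^3.67
Decompose: 2^3.67 = 2^3 * 2^0.67
2^3 = 8, 2^0.67 ~ 1.5910730
PP ~ 8 * 1.5910730 = 12.7285840
Rounded to 2 decimals: 12.73

12.73


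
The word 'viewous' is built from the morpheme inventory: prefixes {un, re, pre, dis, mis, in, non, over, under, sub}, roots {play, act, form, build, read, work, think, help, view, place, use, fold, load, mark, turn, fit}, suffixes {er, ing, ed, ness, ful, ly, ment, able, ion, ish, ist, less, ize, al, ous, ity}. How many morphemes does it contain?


Segmenting 'viewous' against the inventory:
  'view' -> root (morpheme 1)
  'ous' -> suffix (morpheme 2)
Total morphemes: 2

2


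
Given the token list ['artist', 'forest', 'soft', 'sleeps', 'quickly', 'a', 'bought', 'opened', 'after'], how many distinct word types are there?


Listing all tokens and tracking unique types:
  Token 1: 'artist' -> NEW (unique so far: 1)
  Token 2: 'forest' -> NEW (unique so far: 2)
  Token 3: 'soft' -> NEW (unique so far: 3)
  Token 4: 'sleeps' -> NEW (unique so far: 4)
  Token 5: 'quickly' -> NEW (unique so far: 5)
  Token 6: 'a' -> NEW (unique so far: 6)
  Token 7: 'bought' -> NEW (unique so far: 7)
  Token 8: 'opened' -> NEW (unique so far: 8)
  Token 9: 'after' -> NEW (unique so far: 9)
Unique types: ('a', 'after', 'artist', 'bought', 'forest', 'opened', 'quickly', 'sleeps', 'soft')
Vocabulary size: 9

9


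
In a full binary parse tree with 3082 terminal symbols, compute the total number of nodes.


Leaf nodes (terminals): 3082
Internal nodes = n - 1 = 3082 - 1 = 3081
Total = leaves + internal = 3082 + 3081 = 6163

6163


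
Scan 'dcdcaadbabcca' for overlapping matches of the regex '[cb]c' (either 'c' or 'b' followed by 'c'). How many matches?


Pattern: [cb]c means either 'c' or 'b' followed by 'c'.
Scanning 'dcdcaadbabcca' position-by-position:
  Pos 0: window 'dc' -> no
  Pos 1: window 'cd' -> no
  Pos 2: window 'dc' -> no
  Pos 3: window 'ca' -> no
  Pos 4: window 'aa' -> no
  Pos 5: window 'ad' -> no
  Pos 6: window 'db' -> no
  Pos 7: window 'ba' -> no
  Pos 8: window 'ab' -> no
  Pos 9: window 'bc' -> MATCH
  Pos 10: window 'cc' -> MATCH
  Pos 11: window 'ca' -> no
  Pos 12: window 'a' -> no
Total matches: 2

2


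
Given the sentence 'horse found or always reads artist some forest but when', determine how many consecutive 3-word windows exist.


Word trigrams from [10] words:
  Trigram 1: (horse found or)
  Trigram 2: (found or always)
  Trigram 3: (or always reads)
  Trigram 4: (always reads artist)
  Trigram 5: (reads artist some)
  Trigram 6: (artist some forest)
  Trigram 7: (some forest but)
  Trigram 8: (forest but when)
Total word trigrams: 10 - 2 = 8

8


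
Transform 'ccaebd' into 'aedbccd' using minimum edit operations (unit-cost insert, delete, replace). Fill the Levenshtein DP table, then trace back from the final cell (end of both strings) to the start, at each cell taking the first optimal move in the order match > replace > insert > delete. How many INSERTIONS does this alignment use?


Edit distance = 5. Backtracking from cell (6, 7) with preference match > replace > insert > delete,
then listing the resulting alignment 'ccaebd' -> 'aedbccd' left to right:
  Step 1: delete 'c'
  Step 2: delete 'c'
  Step 3: keep 'a'
  Step 4: keep 'e'
  Step 5: insert 'd' [insertion #1]
  Step 6: keep 'b'
  Step 7: insert 'c' [insertion #2]
  Step 8: insert 'c' [insertion #3]
  Step 9: keep 'd'
Total insertions: 3

3


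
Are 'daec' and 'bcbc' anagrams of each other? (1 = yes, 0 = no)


Sort characters of 'daec': 'acde'
Sort characters of 'bcbc': 'bbcc'
Sorted forms differ -> they are NOT anagrams
Result: 0

0


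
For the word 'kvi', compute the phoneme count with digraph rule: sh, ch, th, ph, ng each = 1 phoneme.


Parsing 'kvi' greedily, digraphs first:
  'k' -> consonant phoneme (phonemes so far: 1)
  'v' -> consonant phoneme (phonemes so far: 2)
  'i' -> vowel phoneme (phonemes so far: 3)
Total phonemes: 3

3


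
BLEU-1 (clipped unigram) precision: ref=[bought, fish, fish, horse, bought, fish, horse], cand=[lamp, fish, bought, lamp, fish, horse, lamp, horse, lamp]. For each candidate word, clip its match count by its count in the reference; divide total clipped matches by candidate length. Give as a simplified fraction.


Reference word counts: {'bought': 2, 'fish': 3, 'horse': 2}
Checking each candidate word (with clipping):
  'lamp' -> not in reference -> no match (matches: 0)
  'fish' -> in reference (ref count 3, used 1/3) -> match (matches: 1)
  'bought' -> in reference (ref count 2, used 1/2) -> match (matches: 2)
  'lamp' -> not in reference -> no match (matches: 2)
  'fish' -> in reference (ref count 3, used 2/3) -> match (matches: 3)
  'horse' -> in reference (ref count 2, used 1/2) -> match (matches: 4)
  'lamp' -> not in reference -> no match (matches: 4)
  'horse' -> in reference (ref count 2, used 2/2) -> match (matches: 5)
  'lamp' -> not in reference -> no match (matches: 5)
Clipped matches: 5, Candidate length: 9
Precision = 5/9

5/9


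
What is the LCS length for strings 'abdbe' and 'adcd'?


DP table for LCS of 'abdbe' and 'adcd':
       a  d  c  d
    0  0  0  0  0
  a 0  1  1  1  1
  b 0  1  1  1  1
  d 0  1  2  2  2
  b 0  1  2  2  2
  e 0  1  2  2  2
LCS: 'ad'
LCS length = 2

2


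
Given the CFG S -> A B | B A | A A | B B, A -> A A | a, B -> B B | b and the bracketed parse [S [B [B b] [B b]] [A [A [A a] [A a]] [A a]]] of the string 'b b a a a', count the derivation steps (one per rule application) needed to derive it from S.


Every bracketed nonterminal node [X ...] in the tree is produced by exactly one rule application.
Reading the tree off as a leftmost derivation:
  Step 1: S  =>  B A   (applied S -> B A)
  Step 2: B A  =>  B B A   (applied B -> B B)
  Step 3: B B A  =>  b B A   (applied B -> b)
  Step 4: b B A  =>  b b A   (applied B -> b)
  Step 5: b b A  =>  b b A A   (applied A -> A A)
  Step 6: b b A A  =>  b b A A A   (applied A -> A A)
  Step 7: b b A A A  =>  b b a A A   (applied A -> a)
  Step 8: b b a A A  =>  b b a a A   (applied A -> a)
  Step 9: b b a a A  =>  b b a a a   (applied A -> a)
Final yield: b b a a a
Total rewrite steps: 9

9


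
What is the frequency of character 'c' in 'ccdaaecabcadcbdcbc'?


Scanning 'ccdaaecabcadcbdcbc' for 'c':
  Position 0: 'c' -> MATCH (count: 1)
  Position 1: 'c' -> MATCH (count: 2)
  Position 6: 'c' -> MATCH (count: 3)
  Position 9: 'c' -> MATCH (count: 4)
  Position 12: 'c' -> MATCH (count: 5)
  Position 15: 'c' -> MATCH (count: 6)
  Position 17: 'c' -> MATCH (count: 7)
Total occurrences of 'c': 7

7


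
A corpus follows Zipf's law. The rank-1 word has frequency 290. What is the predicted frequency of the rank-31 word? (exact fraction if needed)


Zipf's law: freq(rank) = f1 / rank
f1 = 290, rank = 31
freq = 290 / 31
GCD(290, 31) = 1
Simplified: 290/31

290/31


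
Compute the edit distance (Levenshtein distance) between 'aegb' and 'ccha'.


Building DP table for s1='aegb' (len 4) and s2='ccha' (len 4):
       c  c  h  a
    0  1  2  3  4
  a 1  1  2  3  3
  e 2  2  2  3  4
  g 3  3  3  3  4
  b 4  4  4  4  4
Edit distance = dp[4][4] = 4

4


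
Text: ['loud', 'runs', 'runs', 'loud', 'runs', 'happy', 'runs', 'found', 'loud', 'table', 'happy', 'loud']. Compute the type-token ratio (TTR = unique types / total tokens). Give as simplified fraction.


Tokens: 12
Unique types: ('found', 'happy', 'loud', 'runs', 'table') = 5
TTR = 5/12
Already in lowest terms.

5/12


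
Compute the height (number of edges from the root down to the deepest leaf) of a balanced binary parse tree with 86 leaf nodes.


In a balanced binary tree with n leaves the deepest leaf is ceil(log2(n)) edges below the root.
log2(86) = 6.4263
ceil(6.4263) = 7
height (edges) = 7

7


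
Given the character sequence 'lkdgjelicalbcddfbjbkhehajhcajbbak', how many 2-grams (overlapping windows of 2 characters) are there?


String 'lkdgjelicalbcddfbjbkhehajhcajbbak' has length L = 33.
Number of overlapping n-grams = L - n + 1
Substituting: 33 - 2 + 1 = 32

32


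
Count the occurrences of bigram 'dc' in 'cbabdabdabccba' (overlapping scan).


Scanning 'cbabdabdabccba' for bigram 'dc':
  Position 0: 'cb' -> no
  Position 1: 'ba' -> no
  Position 2: 'ab' -> no
  Position 3: 'bd' -> no
  Position 4: 'da' -> no
  Position 5: 'ab' -> no
  Position 6: 'bd' -> no
  Position 7: 'da' -> no
  Position 8: 'ab' -> no
  Position 9: 'bc' -> no
  Position 10: 'cc' -> no
  Position 11: 'cb' -> no
  Position 12: 'ba' -> no
Total matches: 0

0


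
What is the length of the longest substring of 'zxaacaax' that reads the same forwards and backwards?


Scanning 'zxaacaax' for palindromic substrings.
Substring at positions 1-7: 'xaacaax'.
Check: reverse('xaacaax') = 'xaacaax' -> palindrome confirmed.
Neighbouring characters ('z' / '-') break symmetry, so it cannot extend further.
No longer palindromic substring exists; longest length = 7

7


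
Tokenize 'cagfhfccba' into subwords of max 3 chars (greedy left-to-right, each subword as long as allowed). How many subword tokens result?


'cagfhfccba' has 10 characters.
Chunking with max size 3:
  Chunk 1: 'cag' (positions 0-2)
  Chunk 2: 'fhf' (positions 3-5)
  Chunk 3: 'ccb' (positions 6-8)
  Chunk 4: 'a' (positions 9-9)
Total chunks: ceil(10 / 3) = 4

4


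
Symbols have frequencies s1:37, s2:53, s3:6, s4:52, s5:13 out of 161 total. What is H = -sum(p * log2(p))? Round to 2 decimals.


Computing entropy H = -sum(p_i * log2(p_i)):
  s1: p = 37/161 = 0.2298, -p*log2(p) = 0.4875
  s2: p = 53/161 = 0.3292, -p*log2(p) = 0.5277
  s3: p = 6/161 = 0.0373, -p*log2(p) = 0.1769
  s4: p = 52/161 = 0.3230, -p*log2(p) = 0.5266
  s5: p = 13/161 = 0.0807, -p*log2(p) = 0.2931
H = sum of terms = 2.0118
Rounded to 2 decimals: 2.01

2.01


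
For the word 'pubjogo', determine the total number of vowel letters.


Scanning each character of 'pubjogo':
  Position 1: 'p' -> consonant (running count: 0)
  Position 2: 'u' -> vowel (running count: 1)
  Position 3: 'b' -> consonant (running count: 1)
  Position 4: 'j' -> consonant (running count: 1)
  Position 5: 'o' -> vowel (running count: 2)
  Position 6: 'g' -> consonant (running count: 2)
  Position 7: 'o' -> vowel (running count: 3)
Total vowels: 3

3


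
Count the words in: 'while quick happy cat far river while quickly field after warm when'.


Counting words by splitting on spaces:
  Word 1: 'while'
  Word 2: 'quick'
  Word 3: 'happy'
  Word 4: 'cat'
  Word 5: 'far'
  Word 6: 'river'
  Word 7: 'while'
  Word 8: 'quickly'
  Word 9: 'field'
  Word 10: 'after'
  Word 11: 'warm'
  Word 12: 'when'
Total words: 12

12


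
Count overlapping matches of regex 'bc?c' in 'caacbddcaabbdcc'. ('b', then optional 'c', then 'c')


Pattern: bc?c means 'b', then optional 'c', then 'c'.
Scanning 'caacbddcaabbdcc' position-by-position:
  Pos 0: window 'caa' -> no
  Pos 1: window 'aac' -> no
  Pos 2: window 'acb' -> no
  Pos 3: window 'cbd' -> no
  Pos 4: window 'bdd' -> no
  Pos 5: window 'ddc' -> no
  Pos 6: window 'dca' -> no
  Pos 7: window 'caa' -> no
  Pos 8: window 'aab' -> no
  Pos 9: window 'abb' -> no
  Pos 10: window 'bbd' -> no
  Pos 11: window 'bdc' -> no
  Pos 12: window 'dcc' -> no
  Pos 13: window 'cc' -> no
  Pos 14: window 'c' -> no
Total matches: 0

0


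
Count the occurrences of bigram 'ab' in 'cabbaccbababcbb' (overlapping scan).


Scanning 'cabbaccbababcbb' for bigram 'ab':
  Position 0: 'ca' -> no
  Position 1: 'ab' -> MATCH
  Position 2: 'bb' -> no
  Position 3: 'ba' -> no
  Position 4: 'ac' -> no
  Position 5: 'cc' -> no
  Position 6: 'cb' -> no
  Position 7: 'ba' -> no
  Position 8: 'ab' -> MATCH
  Position 9: 'ba' -> no
  Position 10: 'ab' -> MATCH
  Position 11: 'bc' -> no
  Position 12: 'cb' -> no
  Position 13: 'bb' -> no
Total matches: 3

3


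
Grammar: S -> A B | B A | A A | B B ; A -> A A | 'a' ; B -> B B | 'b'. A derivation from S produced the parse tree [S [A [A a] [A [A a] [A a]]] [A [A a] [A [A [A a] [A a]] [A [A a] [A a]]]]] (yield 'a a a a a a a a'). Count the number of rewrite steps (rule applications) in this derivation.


Every bracketed nonterminal node [X ...] in the tree is produced by exactly one rule application.
Reading the tree off as a leftmost derivation:
  Step 1: S  =>  A A   (applied S -> A A)
  Step 2: A A  =>  A A A   (applied A -> A A)
  Step 3: A A A  =>  a A A   (applied A -> a)
  Step 4: a A A  =>  a A A A   (applied A -> A A)
  Step 5: a A A A  =>  a a A A   (applied A -> a)
  Step 6: a a A A  =>  a a a A   (applied A -> a)
  Step 7: a a a A  =>  a a a A A   (applied A -> A A)
  Step 8: a a a A A  =>  a a a a A   (applied A -> a)
  Step 9: a a a a A  =>  a a a a A A   (applied A -> A A)
  Step 10: a a a a A A  =>  a a a a A A A   (applied A -> A A)
  Step 11: a a a a A A A  =>  a a a a a A A   (applied A -> a)
  Step 12: a a a a a A A  =>  a a a a a a A   (applied A -> a)
  Step 13: a a a a a a A  =>  a a a a a a A A   (applied A -> A A)
  Step 14: a a a a a a A A  =>  a a a a a a a A   (applied A -> a)
  Step 15: a a a a a a a A  =>  a a a a a a a a   (applied A -> a)
Final yield: a a a a a a a a
Total rewrite steps: 15

15


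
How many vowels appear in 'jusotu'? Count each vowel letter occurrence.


Scanning each character of 'jusotu':
  Position 1: 'j' -> consonant (running count: 0)
  Position 2: 'u' -> vowel (running count: 1)
  Position 3: 's' -> consonant (running count: 1)
  Position 4: 'o' -> vowel (running count: 2)
  Position 5: 't' -> consonant (running count: 2)
  Position 6: 'u' -> vowel (running count: 3)
Total vowels: 3

3


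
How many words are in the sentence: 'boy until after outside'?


Counting words by splitting on spaces:
  Word 1: 'boy'
  Word 2: 'until'
  Word 3: 'after'
  Word 4: 'outside'
Total words: 4

4


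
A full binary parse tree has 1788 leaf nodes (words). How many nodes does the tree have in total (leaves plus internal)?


Leaf nodes (terminals): 1788
Internal nodes = n - 1 = 1788 - 1 = 1787
Total = leaves + internal = 1788 + 1787 = 3575

3575


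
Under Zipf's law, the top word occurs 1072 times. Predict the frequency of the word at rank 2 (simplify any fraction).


Zipf's law: freq(rank) = f1 / rank
f1 = 1072, rank = 2
freq = 1072 / 2
= 536

536


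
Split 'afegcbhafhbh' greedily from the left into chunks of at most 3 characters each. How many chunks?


'afegcbhafhbh' has 12 characters.
Chunking with max size 3:
  Chunk 1: 'afe' (positions 0-2)
  Chunk 2: 'gcb' (positions 3-5)
  Chunk 3: 'haf' (positions 6-8)
  Chunk 4: 'hbh' (positions 9-11)
Total chunks: ceil(12 / 3) = 4

4


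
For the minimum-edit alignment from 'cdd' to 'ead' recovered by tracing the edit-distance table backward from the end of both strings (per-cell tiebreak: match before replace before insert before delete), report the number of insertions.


Edit distance = 2. Backtracking from cell (3, 3) with preference match > replace > insert > delete,
then listing the resulting alignment 'cdd' -> 'ead' left to right:
  Step 1: replace c->e
  Step 2: replace d->a
  Step 3: keep 'd'
Total insertions: 0

0


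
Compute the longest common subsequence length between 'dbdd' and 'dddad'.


DP table for LCS of 'dbdd' and 'dddad':
       d  d  d  a  d
    0  0  0  0  0  0
  d 0  1  1  1  1  1
  b 0  1  1  1  1  1
  d 0  1  2  2  2  2
  d 0  1  2  3  3  3
LCS: 'ddd'
LCS length = 3

3


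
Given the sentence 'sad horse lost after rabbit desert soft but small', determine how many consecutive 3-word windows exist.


Word trigrams from [9] words:
  Trigram 1: (sad horse lost)
  Trigram 2: (horse lost after)
  Trigram 3: (lost after rabbit)
  Trigram 4: (after rabbit desert)
  Trigram 5: (rabbit desert soft)
  Trigram 6: (desert soft but)
  Trigram 7: (soft but small)
Total word trigrams: 9 - 2 = 7

7


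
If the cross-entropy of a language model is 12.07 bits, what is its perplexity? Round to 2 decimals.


Perplexity formula: PP = 2^H
H = 12.07
PP = 2^12.07
Decompose: 2^12.07 = 2^12 * 2^0.07
2^12 = 4096, 2^0.07 ~ 1.0497167
PP ~ 4096 * 1.0497167 = 4299.6396032
Rounded to 2 decimals: 4299.64

4299.64


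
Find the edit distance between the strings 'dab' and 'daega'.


Building DP table for s1='dab' (len 3) and s2='daega' (len 5):
       d  a  e  g  a
    0  1  2  3  4  5
  d 1  0  1  2  3  4
  a 2  1  0  1  2  3
  b 3  2  1  1  2  3
Edit distance = dp[3][5] = 3

3


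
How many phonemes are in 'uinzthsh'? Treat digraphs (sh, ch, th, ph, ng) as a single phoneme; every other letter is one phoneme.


Parsing 'uinzthsh' greedily, digraphs first:
  'u' -> vowel phoneme (phonemes so far: 1)
  'i' -> vowel phoneme (phonemes so far: 2)
  'n' -> consonant phoneme (phonemes so far: 3)
  'z' -> consonant phoneme (phonemes so far: 4)
  'th' -> digraph (1 consonant phoneme) (phonemes so far: 5)
  'sh' -> digraph (1 consonant phoneme) (phonemes so far: 6)
Total phonemes: 6

6


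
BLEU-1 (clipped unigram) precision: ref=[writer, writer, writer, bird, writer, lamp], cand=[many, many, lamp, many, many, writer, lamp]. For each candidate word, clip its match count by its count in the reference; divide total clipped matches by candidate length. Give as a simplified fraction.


Reference word counts: {'bird': 1, 'lamp': 1, 'writer': 4}
Checking each candidate word (with clipping):
  'many' -> not in reference -> no match (matches: 0)
  'many' -> not in reference -> no match (matches: 0)
  'lamp' -> in reference (ref count 1, used 1/1) -> match (matches: 1)
  'many' -> not in reference -> no match (matches: 1)
  'many' -> not in reference -> no match (matches: 1)
  'writer' -> in reference (ref count 4, used 1/4) -> match (matches: 2)
  'lamp' -> ref count 1 already used up (1/1) -> clipped, no match (matches: 2)
Clipped matches: 2, Candidate length: 7
Precision = 2/7

2/7


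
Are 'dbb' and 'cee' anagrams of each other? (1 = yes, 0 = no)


Sort characters of 'dbb': 'bbd'
Sort characters of 'cee': 'cee'
Sorted forms differ -> they are NOT anagrams
Result: 0

0


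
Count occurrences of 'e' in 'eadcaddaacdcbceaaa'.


Scanning 'eadcaddaacdcbceaaa' for 'e':
  Position 0: 'e' -> MATCH (count: 1)
  Position 14: 'e' -> MATCH (count: 2)
Total occurrences of 'e': 2

2


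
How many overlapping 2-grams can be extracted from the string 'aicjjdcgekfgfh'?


String 'aicjjdcgekfgfh' has length L = 14.
Number of overlapping n-grams = L - n + 1
Substituting: 14 - 2 + 1 = 13

13


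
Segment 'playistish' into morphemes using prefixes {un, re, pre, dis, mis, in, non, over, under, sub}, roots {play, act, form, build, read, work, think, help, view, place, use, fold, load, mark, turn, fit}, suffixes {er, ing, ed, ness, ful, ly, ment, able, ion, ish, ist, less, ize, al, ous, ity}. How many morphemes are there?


Segmenting 'playistish' against the inventory:
  'play' -> root (morpheme 1)
  'ist' -> suffix (morpheme 2)
  'ish' -> suffix (morpheme 3)
Total morphemes: 3

3


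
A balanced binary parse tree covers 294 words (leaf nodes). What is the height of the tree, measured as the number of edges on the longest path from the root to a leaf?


In a balanced binary tree with n leaves the deepest leaf is ceil(log2(n)) edges below the root.
log2(294) = 8.1997
ceil(8.1997) = 9
height (edges) = 9

9


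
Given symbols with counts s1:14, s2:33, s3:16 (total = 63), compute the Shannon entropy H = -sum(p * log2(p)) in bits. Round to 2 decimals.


Computing entropy H = -sum(p_i * log2(p_i)):
  s1: p = 14/63 = 0.2222, -p*log2(p) = 0.4822
  s2: p = 33/63 = 0.5238, -p*log2(p) = 0.4887
  s3: p = 16/63 = 0.2540, -p*log2(p) = 0.5022
H = sum of terms = 1.4731
Rounded to 2 decimals: 1.47

1.47


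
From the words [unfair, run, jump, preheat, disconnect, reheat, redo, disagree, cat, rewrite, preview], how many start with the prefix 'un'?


Checking each word for prefix 'un':
  'unfair' -> YES, starts with 'un' (count: 1)
  'run' -> no (count: 1)
  'jump' -> no (count: 1)
  'preheat' -> no (count: 1)
  'disconnect' -> no (count: 1)
  'reheat' -> no (count: 1)
  'redo' -> no (count: 1)
  'disagree' -> no (count: 1)
  'cat' -> no (count: 1)
  'rewrite' -> no (count: 1)
  'preview' -> no (count: 1)
Total with prefix 'un': 1

1


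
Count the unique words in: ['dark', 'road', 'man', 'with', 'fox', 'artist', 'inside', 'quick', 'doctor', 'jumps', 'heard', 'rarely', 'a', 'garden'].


Listing all tokens and tracking unique types:
  Token 1: 'dark' -> NEW (unique so far: 1)
  Token 2: 'road' -> NEW (unique so far: 2)
  Token 3: 'man' -> NEW (unique so far: 3)
  Token 4: 'with' -> NEW (unique so far: 4)
  Token 5: 'fox' -> NEW (unique so far: 5)
  Token 6: 'artist' -> NEW (unique so far: 6)
  Token 7: 'inside' -> NEW (unique so far: 7)
  Token 8: 'quick' -> NEW (unique so far: 8)
  Token 9: 'doctor' -> NEW (unique so far: 9)
  Token 10: 'jumps' -> NEW (unique so far: 10)
  Token 11: 'heard' -> NEW (unique so far: 11)
  Token 12: 'rarely' -> NEW (unique so far: 12)
  Token 13: 'a' -> NEW (unique so far: 13)
  Token 14: 'garden' -> NEW (unique so far: 14)
Unique types: ('a', 'artist', 'dark', 'doctor', 'fox', 'garden', 'heard', 'inside', 'jumps', 'man', 'quick', 'rarely', 'road', 'with')
Vocabulary size: 14

14


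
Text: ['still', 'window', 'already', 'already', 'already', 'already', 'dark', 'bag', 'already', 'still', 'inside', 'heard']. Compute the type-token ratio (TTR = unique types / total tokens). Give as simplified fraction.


Tokens: 12
Unique types: ('already', 'bag', 'dark', 'heard', 'inside', 'still', 'window') = 7
TTR = 7/12
Already in lowest terms.

7/12


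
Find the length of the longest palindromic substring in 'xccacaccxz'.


Scanning 'xccacaccxz' for palindromic substrings.
Substring at positions 0-8: 'xccacaccx'.
Check: reverse('xccacaccx') = 'xccacaccx' -> palindrome confirmed.
Neighbouring characters ('-' / 'z') break symmetry, so it cannot extend further.
No longer palindromic substring exists; longest length = 9

9


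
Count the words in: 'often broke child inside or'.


Counting words by splitting on spaces:
  Word 1: 'often'
  Word 2: 'broke'
  Word 3: 'child'
  Word 4: 'inside'
  Word 5: 'or'
Total words: 5

5


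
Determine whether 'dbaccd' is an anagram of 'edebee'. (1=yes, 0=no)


Sort characters of 'dbaccd': 'abccdd'
Sort characters of 'edebee': 'bdeeee'
Sorted forms differ -> they are NOT anagrams
Result: 0

0


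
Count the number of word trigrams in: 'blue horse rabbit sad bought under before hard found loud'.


Word trigrams from [10] words:
  Trigram 1: (blue horse rabbit)
  Trigram 2: (horse rabbit sad)
  Trigram 3: (rabbit sad bought)
  Trigram 4: (sad bought under)
  Trigram 5: (bought under before)
  Trigram 6: (under before hard)
  Trigram 7: (before hard found)
  Trigram 8: (hard found loud)
Total word trigrams: 10 - 2 = 8

8


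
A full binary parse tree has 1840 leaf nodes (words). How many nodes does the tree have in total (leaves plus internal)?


Leaf nodes (terminals): 1840
Internal nodes = n - 1 = 1840 - 1 = 1839
Total = leaves + internal = 1840 + 1839 = 3679

3679


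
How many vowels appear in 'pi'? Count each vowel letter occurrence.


Scanning each character of 'pi':
  Position 1: 'p' -> consonant (running count: 0)
  Position 2: 'i' -> vowel (running count: 1)
Total vowels: 1

1


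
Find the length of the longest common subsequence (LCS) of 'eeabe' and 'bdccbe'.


DP table for LCS of 'eeabe' and 'bdccbe':
       b  d  c  c  b  e
    0  0  0  0  0  0  0
  e 0  0  0  0  0  0  1
  e 0  0  0  0  0  0  1
  a 0  0  0  0  0  0  1
  b 0  1  1  1  1  1  1
  e 0  1  1  1  1  1  2
LCS: 'be'
LCS length = 2

2


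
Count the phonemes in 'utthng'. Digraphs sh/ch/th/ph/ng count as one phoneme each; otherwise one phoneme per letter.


Parsing 'utthng' greedily, digraphs first:
  'u' -> vowel phoneme (phonemes so far: 1)
  't' -> consonant phoneme (phonemes so far: 2)
  'th' -> digraph (1 consonant phoneme) (phonemes so far: 3)
  'ng' -> digraph (1 consonant phoneme) (phonemes so far: 4)
Total phonemes: 4

4


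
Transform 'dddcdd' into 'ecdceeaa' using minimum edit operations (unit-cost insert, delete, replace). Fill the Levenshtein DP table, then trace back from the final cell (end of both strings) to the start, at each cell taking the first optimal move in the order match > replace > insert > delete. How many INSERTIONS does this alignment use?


Edit distance = 6. Backtracking from cell (6, 8) with preference match > replace > insert > delete,
then listing the resulting alignment 'dddcdd' -> 'ecdceeaa' left to right:
  Step 1: replace d->e
  Step 2: replace d->c
  Step 3: keep 'd'
  Step 4: keep 'c'
  Step 5: insert 'e' [insertion #1]
  Step 6: insert 'e' [insertion #2]
  Step 7: replace d->a
  Step 8: replace d->a
Total insertions: 2

2


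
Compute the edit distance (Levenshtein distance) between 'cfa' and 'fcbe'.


Building DP table for s1='cfa' (len 3) and s2='fcbe' (len 4):
       f  c  b  e
    0  1  2  3  4
  c 1  1  1  2  3
  f 2  1  2  2  3
  a 3  2  2  3  3
Edit distance = dp[3][4] = 3

3


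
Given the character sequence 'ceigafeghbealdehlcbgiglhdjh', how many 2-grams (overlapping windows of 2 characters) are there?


String 'ceigafeghbealdehlcbgiglhdjh' has length L = 27.
Number of overlapping n-grams = L - n + 1
Substituting: 27 - 2 + 1 = 26

26


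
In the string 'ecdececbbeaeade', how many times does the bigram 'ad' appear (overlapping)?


Scanning 'ecdececbbeaeade' for bigram 'ad':
  Position 0: 'ec' -> no
  Position 1: 'cd' -> no
  Position 2: 'de' -> no
  Position 3: 'ec' -> no
  Position 4: 'ce' -> no
  Position 5: 'ec' -> no
  Position 6: 'cb' -> no
  Position 7: 'bb' -> no
  Position 8: 'be' -> no
  Position 9: 'ea' -> no
  Position 10: 'ae' -> no
  Position 11: 'ea' -> no
  Position 12: 'ad' -> MATCH
  Position 13: 'de' -> no
Total matches: 1

1


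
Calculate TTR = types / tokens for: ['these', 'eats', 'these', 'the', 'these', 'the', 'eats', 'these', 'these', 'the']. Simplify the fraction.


Tokens: 10
Unique types: ('eats', 'the', 'these') = 3
TTR = 3/10
Already in lowest terms.

3/10


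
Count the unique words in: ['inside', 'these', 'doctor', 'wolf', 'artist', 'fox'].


Listing all tokens and tracking unique types:
  Token 1: 'inside' -> NEW (unique so far: 1)
  Token 2: 'these' -> NEW (unique so far: 2)
  Token 3: 'doctor' -> NEW (unique so far: 3)
  Token 4: 'wolf' -> NEW (unique so far: 4)
  Token 5: 'artist' -> NEW (unique so far: 5)
  Token 6: 'fox' -> NEW (unique so far: 6)
Unique types: ('artist', 'doctor', 'fox', 'inside', 'these', 'wolf')
Vocabulary size: 6

6
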